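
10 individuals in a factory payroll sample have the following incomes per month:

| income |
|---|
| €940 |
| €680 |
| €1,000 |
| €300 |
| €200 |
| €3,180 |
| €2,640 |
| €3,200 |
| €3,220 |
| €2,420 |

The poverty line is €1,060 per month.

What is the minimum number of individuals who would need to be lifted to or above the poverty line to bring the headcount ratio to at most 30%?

2

Currently q = 5 of N = 10 are below the line (H = 0.500).
A headcount ratio of at most 30% allows at most ⌊0.30 × 10⌋ = 3 poor individuals.
So at least 5 − 3 = 2 must be lifted.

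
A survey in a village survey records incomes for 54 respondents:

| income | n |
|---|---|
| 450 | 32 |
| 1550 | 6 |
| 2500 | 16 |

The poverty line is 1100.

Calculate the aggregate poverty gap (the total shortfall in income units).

Below the line: 32×450 (q = 32 of N = 54).
Individual gaps: 32×(1100−450) = 20800.
Aggregate gap = 20800.

20800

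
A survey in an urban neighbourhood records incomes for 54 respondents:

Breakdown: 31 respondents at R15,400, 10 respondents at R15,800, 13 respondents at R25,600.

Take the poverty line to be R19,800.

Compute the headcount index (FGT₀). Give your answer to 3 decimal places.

41 of the 54 respondents have income below R19,800.
H = 41/54 = 0.759.

0.759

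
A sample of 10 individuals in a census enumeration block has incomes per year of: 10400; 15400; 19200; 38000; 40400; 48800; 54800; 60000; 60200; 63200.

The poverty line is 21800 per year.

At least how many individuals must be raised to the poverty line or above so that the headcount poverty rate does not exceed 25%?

1

Currently q = 3 of N = 10 are below the line (H = 0.300).
A headcount ratio of at most 25% allows at most ⌊0.25 × 10⌋ = 2 poor individuals.
So at least 3 − 2 = 1 must be lifted.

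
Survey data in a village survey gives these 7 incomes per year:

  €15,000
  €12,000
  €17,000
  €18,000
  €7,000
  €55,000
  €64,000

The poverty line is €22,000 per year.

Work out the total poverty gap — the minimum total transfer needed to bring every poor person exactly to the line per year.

€41,000

Poor units: €7,000, €12,000, €15,000, €17,000, €18,000 (q = 5 of N = 7).
Individual gaps: 22000−7000 = 15000; 22000−12000 = 10000; 22000−15000 = 7000; 22000−17000 = 5000; 22000−18000 = 4000.
Aggregate gap = €41,000.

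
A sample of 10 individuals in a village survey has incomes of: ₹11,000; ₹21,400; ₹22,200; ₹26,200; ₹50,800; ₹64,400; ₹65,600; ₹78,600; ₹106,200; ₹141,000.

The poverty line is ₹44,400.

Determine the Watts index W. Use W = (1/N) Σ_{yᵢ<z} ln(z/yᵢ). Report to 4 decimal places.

Poor units: ₹11,000, ₹21,400, ₹22,200, ₹26,200 (q = 4 of N = 10).
Log gaps: ln(44400/11000) = 1.3953; ln(44400/21400) = 0.7298; ln(44400/22200) = 0.6931; ln(44400/26200) = 0.5275.
W = 3.345820 / 10 = 0.3346.

0.3346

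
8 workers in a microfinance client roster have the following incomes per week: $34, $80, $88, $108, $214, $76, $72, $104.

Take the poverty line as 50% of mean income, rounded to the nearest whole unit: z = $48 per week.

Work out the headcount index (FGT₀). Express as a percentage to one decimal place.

1 of the 8 workers have income below $48.
H = 1/8 = 12.5%.

12.5%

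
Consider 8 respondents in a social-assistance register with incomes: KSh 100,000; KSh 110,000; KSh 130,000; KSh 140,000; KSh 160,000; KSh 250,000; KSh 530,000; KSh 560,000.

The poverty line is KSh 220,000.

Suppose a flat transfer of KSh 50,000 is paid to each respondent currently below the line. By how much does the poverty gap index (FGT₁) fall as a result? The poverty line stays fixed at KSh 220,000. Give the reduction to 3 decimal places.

Before: below the line — KSh 100,000, KSh 110,000, KSh 130,000, KSh 140,000, KSh 160,000; poverty gap index (FGT₁) = 0.26136.
After the KSh 50,000 transfer: below the line — KSh 150,000, KSh 160,000, KSh 180,000, KSh 190,000, KSh 210,000; poverty gap index (FGT₁) = 0.11932.
Reduction = 0.26136 − 0.11932 = 0.142.

0.142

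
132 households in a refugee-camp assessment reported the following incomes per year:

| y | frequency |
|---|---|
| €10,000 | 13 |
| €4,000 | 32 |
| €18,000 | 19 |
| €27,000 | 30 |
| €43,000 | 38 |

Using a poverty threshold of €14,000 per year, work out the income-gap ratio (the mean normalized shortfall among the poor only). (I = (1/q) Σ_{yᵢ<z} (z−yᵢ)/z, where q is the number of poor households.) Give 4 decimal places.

Below the line: 32×€4,000, 13×€10,000 (q = 45 of N = 132).
Shortfall ratios (z−y)/z: 0.7143 (×32), 0.2857 (×13); sum = 26.571429.
The income-gap ratio divides by q (the poor only): 26.571429 / 45 = 0.5905.

0.5905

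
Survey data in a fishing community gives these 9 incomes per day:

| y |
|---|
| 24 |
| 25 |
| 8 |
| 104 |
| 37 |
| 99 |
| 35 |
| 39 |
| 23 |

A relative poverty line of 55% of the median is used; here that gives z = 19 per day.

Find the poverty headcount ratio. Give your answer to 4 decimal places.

1 of the 9 people have income below 19.
H = 1/9 = 0.1111.

0.1111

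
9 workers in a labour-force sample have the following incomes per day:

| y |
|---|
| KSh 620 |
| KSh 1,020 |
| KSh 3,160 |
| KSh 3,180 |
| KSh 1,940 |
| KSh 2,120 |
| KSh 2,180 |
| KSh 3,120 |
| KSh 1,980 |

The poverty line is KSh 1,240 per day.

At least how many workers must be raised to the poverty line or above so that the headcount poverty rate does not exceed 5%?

Currently q = 2 of N = 9 are below the line (H = 0.222).
A headcount ratio of at most 5% allows at most ⌊0.05 × 9⌋ = 0 poor workers.
So at least 2 − 0 = 2 must be lifted.

2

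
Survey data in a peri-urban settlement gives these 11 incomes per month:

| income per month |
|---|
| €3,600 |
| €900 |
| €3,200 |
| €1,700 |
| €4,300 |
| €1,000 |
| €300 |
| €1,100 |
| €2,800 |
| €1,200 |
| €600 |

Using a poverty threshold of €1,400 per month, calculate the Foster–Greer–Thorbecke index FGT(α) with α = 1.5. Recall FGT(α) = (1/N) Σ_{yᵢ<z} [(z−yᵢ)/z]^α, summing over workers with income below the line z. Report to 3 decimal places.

Below the line: €300, €600, €900, €1,000, €1,100, €1,200 (q = 6 of N = 11).
Relative gaps: (1400−300)/1400 = 0.7857; (1400−600)/1400 = 0.5714; (1400−900)/1400 = 0.3571; (1400−1000)/1400 = 0.2857; (1400−1100)/1400 = 0.2143; (1400−1200)/1400 = 0.1429.
Raised to α = 1.5: 0.69646; 0.43196; 0.21343; 0.15272; 0.09920; 0.05399.
Sum = 1.647765; FGT(1.5) = 1.647765 / 11 = 0.150.

0.150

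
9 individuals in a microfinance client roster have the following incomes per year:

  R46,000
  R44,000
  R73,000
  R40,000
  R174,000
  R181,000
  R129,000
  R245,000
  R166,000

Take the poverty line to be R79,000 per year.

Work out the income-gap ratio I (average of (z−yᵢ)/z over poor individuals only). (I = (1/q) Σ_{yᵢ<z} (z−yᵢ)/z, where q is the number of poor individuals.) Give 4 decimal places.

Below z: R40,000, R44,000, R46,000, R73,000 (q = 4 of N = 9).
Relative gaps: 0.4937, 0.4430, 0.4177, 0.0759; sum = 1.430380.
I averages over the q = 4 poor units only: 1.430380 / 4 = 0.3576.

0.3576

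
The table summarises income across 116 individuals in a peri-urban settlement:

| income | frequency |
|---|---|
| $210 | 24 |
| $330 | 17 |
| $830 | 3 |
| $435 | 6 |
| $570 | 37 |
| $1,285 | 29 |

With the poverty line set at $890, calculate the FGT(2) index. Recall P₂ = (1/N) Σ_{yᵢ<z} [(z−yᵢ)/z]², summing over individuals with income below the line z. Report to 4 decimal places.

0.2337

Below z: 24×$210, 17×$330, 6×$435, 37×$570, 3×$830 (q = 87 of N = 116).
Gap ratios (z−y)/z: (890−210)/890 = 0.7640 (×24); (890−330)/890 = 0.6292 (×17); (890−435)/890 = 0.5112 (×6); (890−570)/890 = 0.3596 (×37); (890−830)/890 = 0.0674 (×3).
Squared: 0.5838 (×24); 0.3959 (×17); 0.2614 (×6); 0.1293 (×37); 0.0045 (×3).
Sum = 27.105858; P₂ = 27.105858 / 116 = 0.2337.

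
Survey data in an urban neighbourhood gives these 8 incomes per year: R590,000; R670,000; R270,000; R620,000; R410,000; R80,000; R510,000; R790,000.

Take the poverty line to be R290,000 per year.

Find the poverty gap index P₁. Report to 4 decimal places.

0.0991

Poor units: R80,000, R270,000 (q = 2 of N = 8).
Relative gaps: (290000−80000)/290000 = 0.7241; (290000−270000)/290000 = 0.0690.
Sum of shortfalls = 0.793103; P₁ averages over all N: 0.793103 / 8 = 0.0991.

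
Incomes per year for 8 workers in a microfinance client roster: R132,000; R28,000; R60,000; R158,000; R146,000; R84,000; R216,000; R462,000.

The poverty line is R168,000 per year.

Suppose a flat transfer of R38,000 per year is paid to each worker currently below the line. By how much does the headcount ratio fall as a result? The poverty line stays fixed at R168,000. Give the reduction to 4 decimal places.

Before: below the line — R28,000, R60,000, R84,000, R132,000, R146,000, R158,000; headcount ratio = 0.750000.
After the R38,000 transfer: below the line — R66,000, R98,000, R122,000; headcount ratio = 0.375000.
Reduction = 0.750000 − 0.375000 = 0.3750.

0.3750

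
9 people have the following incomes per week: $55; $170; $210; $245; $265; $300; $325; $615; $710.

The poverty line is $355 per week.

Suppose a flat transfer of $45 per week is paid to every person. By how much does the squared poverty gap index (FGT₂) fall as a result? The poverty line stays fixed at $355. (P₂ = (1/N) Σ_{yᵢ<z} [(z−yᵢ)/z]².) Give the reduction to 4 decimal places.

0.0603

Before: below the line — $55, $170, $210, $245, $265, $300, $325; squared poverty gap index (FGT₂) = 0.149331.
After the $45 transfer: below the line — $100, $215, $255, $290, $310, $345; squared poverty gap index (FGT₂) = 0.089026.
Reduction = 0.149331 − 0.089026 = 0.0603.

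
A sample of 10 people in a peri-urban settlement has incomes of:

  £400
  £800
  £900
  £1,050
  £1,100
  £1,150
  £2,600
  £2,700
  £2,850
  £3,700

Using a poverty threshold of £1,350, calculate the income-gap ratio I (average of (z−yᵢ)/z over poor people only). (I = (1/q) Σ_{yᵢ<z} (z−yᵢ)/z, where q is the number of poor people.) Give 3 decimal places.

Below z: £400, £800, £900, £1,050, £1,100, £1,150 (q = 6 of N = 10).
Shortfall ratios (z−y)/z: 0.7037, 0.4074, 0.3333, 0.2222, 0.1852, 0.1481; sum = 2.000000.
I averages over the q = 6 poor units only: 2.000000 / 6 = 0.333.

0.333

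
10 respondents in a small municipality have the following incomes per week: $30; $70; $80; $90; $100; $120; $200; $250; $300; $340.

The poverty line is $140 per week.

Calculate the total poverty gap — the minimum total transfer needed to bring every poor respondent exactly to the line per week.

$350

Below z: $30, $70, $80, $90, $100, $120 (q = 6 of N = 10).
Individual gaps: 140−30 = 110; 140−70 = 70; 140−80 = 60; 140−90 = 50; 140−100 = 40; 140−120 = 20.
Aggregate gap = $350.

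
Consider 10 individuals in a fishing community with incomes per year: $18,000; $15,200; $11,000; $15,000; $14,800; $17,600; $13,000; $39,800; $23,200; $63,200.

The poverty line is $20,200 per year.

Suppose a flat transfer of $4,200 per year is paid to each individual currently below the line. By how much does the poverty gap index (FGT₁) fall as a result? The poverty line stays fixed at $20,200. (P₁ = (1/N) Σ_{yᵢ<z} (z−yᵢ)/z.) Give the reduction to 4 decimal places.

0.1277

Before: below the line — $11,000, $13,000, $14,800, $15,000, $15,200, $17,600, $18,000; poverty gap index (FGT₁) = 0.182178.
After the $4,200 transfer: below the line — $15,200, $17,200, $19,000, $19,200, $19,400; poverty gap index (FGT₁) = 0.054455.
Reduction = 0.182178 − 0.054455 = 0.1277.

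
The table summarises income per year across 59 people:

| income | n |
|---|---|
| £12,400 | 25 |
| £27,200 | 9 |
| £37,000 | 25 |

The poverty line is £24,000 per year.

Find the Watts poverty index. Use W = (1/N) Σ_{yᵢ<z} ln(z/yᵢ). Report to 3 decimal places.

0.280

Below the line: 25×£12,400 (q = 25 of N = 59).
Log shortfalls: ln(24000/12400) = 0.6604 (×25).
W = 16.508934 / 59 = 0.280.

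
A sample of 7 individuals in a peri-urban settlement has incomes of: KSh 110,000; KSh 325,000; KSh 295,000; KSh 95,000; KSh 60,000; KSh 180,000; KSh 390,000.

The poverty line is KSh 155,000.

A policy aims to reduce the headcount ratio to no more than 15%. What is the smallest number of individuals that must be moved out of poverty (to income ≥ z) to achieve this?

2

Currently q = 3 of N = 7 are below the line (H = 0.429).
A headcount ratio of at most 15% allows at most ⌊0.15 × 7⌋ = 1 poor individuals.
So at least 3 − 1 = 2 must be lifted.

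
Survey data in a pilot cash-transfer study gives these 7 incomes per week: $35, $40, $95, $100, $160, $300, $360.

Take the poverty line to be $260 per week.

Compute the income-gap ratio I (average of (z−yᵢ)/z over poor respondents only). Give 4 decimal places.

0.6692

Below the line: $35, $40, $95, $100, $160 (q = 5 of N = 7).
Shortfall ratios (z−y)/z: 0.8654, 0.8462, 0.6346, 0.6154, 0.3846; sum = 3.346154.
I averages over the q = 5 poor units only: 3.346154 / 5 = 0.6692.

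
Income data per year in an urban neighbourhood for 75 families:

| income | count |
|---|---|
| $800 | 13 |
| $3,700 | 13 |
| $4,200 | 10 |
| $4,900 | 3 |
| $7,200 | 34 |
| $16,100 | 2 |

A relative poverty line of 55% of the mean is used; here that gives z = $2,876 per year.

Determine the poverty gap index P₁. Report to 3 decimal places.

0.125

Incomes under z: 13×$800 (q = 13 of N = 75).
Normalized shortfalls: (2876−800)/2876 = 0.7218 (×13).
Sum of shortfalls = 9.383866; P₁ averages over all N: 9.383866 / 75 = 0.125.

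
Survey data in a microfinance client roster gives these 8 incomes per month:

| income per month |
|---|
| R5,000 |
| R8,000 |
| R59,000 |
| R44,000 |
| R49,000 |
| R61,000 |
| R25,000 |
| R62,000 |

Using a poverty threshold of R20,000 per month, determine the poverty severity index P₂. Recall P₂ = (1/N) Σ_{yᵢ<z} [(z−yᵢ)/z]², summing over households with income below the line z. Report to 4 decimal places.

Below z: R5,000, R8,000 (q = 2 of N = 8).
Gap ratios (z−y)/z: (20000−5000)/20000 = 0.7500; (20000−8000)/20000 = 0.6000.
Squared: 0.5625; 0.3600.
Sum = 0.922500; P₂ = 0.922500 / 8 = 0.1153.

0.1153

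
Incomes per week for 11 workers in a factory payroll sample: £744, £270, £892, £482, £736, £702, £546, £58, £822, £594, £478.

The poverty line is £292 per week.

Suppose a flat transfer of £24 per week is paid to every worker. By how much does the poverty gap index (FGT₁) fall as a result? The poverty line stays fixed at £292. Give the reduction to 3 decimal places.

0.014

Before: below the line — £58, £270; poverty gap index (FGT₁) = 0.07970.
After the £24 transfer: below the line — £82; poverty gap index (FGT₁) = 0.06538.
Reduction = 0.07970 − 0.06538 = 0.014.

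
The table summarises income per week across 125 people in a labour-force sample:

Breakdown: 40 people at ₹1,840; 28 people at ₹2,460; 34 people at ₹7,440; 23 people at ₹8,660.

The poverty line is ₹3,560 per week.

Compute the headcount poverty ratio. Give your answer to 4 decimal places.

0.5440

68 of the 125 people have income below ₹3,560.
H = 68/125 = 0.5440.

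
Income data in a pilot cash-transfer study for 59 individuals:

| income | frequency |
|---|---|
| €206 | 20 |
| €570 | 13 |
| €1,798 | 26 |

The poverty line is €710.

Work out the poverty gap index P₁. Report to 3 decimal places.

Below the line: 20×€206, 13×€570 (q = 33 of N = 59).
Shortfall ratios: (710−206)/710 = 0.7099 (×20); (710−570)/710 = 0.1972 (×13).
Sum of shortfalls = 16.760563; P₁ averages over all N: 16.760563 / 59 = 0.284.

0.284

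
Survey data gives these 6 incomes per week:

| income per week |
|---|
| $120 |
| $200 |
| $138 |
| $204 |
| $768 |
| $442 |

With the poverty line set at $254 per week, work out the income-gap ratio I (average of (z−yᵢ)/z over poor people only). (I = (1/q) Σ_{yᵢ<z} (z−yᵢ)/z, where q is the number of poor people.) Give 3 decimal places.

Incomes under z: $120, $138, $200, $204 (q = 4 of N = 6).
Relative gaps: 0.5276, 0.4567, 0.2126, 0.1969; sum = 1.393701.
I averages over the q = 4 poor units only: 1.393701 / 4 = 0.348.

0.348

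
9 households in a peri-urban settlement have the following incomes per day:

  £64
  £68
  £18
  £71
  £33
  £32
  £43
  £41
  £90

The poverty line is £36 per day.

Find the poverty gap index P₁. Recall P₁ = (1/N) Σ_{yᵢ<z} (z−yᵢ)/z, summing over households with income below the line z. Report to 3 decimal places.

0.077

Incomes under z: £18, £32, £33 (q = 3 of N = 9).
Relative gaps: (36−18)/36 = 0.5000; (36−32)/36 = 0.1111; (36−33)/36 = 0.0833.
Sum of shortfalls = 0.694444; P₁ averages over all N: 0.694444 / 9 = 0.077.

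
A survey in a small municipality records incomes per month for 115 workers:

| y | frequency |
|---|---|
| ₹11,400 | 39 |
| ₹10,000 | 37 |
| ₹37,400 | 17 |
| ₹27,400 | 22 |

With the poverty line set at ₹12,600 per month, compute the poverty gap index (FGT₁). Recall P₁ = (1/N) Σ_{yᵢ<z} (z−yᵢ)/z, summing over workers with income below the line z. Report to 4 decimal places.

0.0987

Below z: 37×₹10,000, 39×₹11,400 (q = 76 of N = 115).
Relative gaps: (12600−10000)/12600 = 0.2063 (×37); (12600−11400)/12600 = 0.0952 (×39).
Sum of shortfalls = 11.349206; P₁ averages over all N: 11.349206 / 115 = 0.0987.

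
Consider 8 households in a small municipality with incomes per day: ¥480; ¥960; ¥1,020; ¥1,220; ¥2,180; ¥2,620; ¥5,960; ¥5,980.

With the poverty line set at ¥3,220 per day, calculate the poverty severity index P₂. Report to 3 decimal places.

0.276

Incomes under z: ¥480, ¥960, ¥1,020, ¥1,220, ¥2,180, ¥2,620 (q = 6 of N = 8).
Shortfall ratios: (3220−480)/3220 = 0.8509; (3220−960)/3220 = 0.7019; (3220−1020)/3220 = 0.6832; (3220−1220)/3220 = 0.6211; (3220−2180)/3220 = 0.3230; (3220−2620)/3220 = 0.1863.
Squared: 0.7241; 0.4926; 0.4668; 0.3858; 0.1043; 0.0347.
Sum = 2.208325; P₂ = 2.208325 / 8 = 0.276.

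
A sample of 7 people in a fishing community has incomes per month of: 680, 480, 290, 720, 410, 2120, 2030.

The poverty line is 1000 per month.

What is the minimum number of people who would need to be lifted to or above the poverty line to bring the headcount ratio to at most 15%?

4

5 of the 7 people are poor, so H = 5/7 = 0.714.
A headcount ratio of at most 15% allows at most ⌊0.15 × 7⌋ = 1 poor people.
So at least 5 − 1 = 4 must be lifted.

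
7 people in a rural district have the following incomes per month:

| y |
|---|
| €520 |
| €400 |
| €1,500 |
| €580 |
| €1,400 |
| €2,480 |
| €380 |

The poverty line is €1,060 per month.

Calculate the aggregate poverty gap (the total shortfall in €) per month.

€2,360

Poor units: €380, €400, €520, €580 (q = 4 of N = 7).
Individual gaps: 1060−380 = 680; 1060−400 = 660; 1060−520 = 540; 1060−580 = 480.
Aggregate gap = €2,360.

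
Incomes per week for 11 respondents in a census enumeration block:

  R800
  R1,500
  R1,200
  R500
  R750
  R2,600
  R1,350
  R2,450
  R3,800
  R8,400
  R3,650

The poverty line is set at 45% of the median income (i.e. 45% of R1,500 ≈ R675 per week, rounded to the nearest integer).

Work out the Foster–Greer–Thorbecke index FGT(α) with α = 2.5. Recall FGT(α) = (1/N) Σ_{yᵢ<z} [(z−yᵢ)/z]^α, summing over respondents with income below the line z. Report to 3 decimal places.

0.003

Incomes under z: R500 (q = 1 of N = 11).
Relative gaps: (675−500)/675 = 0.2593.
Raised to α = 2.5: 0.03422.
Sum = 0.034224; FGT(2.5) = 0.034224 / 11 = 0.003.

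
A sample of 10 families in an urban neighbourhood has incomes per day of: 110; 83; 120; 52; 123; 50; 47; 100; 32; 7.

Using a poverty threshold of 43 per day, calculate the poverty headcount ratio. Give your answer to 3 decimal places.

2 of the 10 families have income below 43.
H = 2/10 = 0.200.

0.200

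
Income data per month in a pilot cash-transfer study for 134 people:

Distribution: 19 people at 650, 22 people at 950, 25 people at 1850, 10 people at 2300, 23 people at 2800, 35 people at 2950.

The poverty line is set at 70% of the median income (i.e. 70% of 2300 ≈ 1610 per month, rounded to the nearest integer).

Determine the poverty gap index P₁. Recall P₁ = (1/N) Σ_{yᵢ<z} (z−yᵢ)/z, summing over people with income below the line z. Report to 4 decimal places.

Below the line: 19×650, 22×950 (q = 41 of N = 134).
Normalized shortfalls: (1610−650)/1610 = 0.5963 (×19); (1610−950)/1610 = 0.4099 (×22).
Sum of shortfalls = 20.347826; P₁ averages over all N: 20.347826 / 134 = 0.1518.

0.1518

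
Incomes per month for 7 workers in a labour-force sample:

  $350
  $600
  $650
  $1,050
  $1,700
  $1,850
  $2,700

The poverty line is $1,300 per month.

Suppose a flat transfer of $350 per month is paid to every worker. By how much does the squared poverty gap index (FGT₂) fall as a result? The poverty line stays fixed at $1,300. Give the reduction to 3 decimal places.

0.110

Before: below the line — $350, $600, $650, $1,050; squared poverty gap index (FGT₂) = 0.15871.
After the $350 transfer: below the line — $700, $950, $1,000; squared poverty gap index (FGT₂) = 0.04839.
Reduction = 0.15871 − 0.04839 = 0.110.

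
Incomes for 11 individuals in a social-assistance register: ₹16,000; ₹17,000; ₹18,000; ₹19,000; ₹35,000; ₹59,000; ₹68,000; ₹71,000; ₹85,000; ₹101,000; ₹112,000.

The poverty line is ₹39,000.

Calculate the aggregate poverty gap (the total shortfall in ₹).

₹90,000

Below the line: ₹16,000, ₹17,000, ₹18,000, ₹19,000, ₹35,000 (q = 5 of N = 11).
Individual gaps: 39000−16000 = 23000; 39000−17000 = 22000; 39000−18000 = 21000; 39000−19000 = 20000; 39000−35000 = 4000.
Aggregate gap = ₹90,000.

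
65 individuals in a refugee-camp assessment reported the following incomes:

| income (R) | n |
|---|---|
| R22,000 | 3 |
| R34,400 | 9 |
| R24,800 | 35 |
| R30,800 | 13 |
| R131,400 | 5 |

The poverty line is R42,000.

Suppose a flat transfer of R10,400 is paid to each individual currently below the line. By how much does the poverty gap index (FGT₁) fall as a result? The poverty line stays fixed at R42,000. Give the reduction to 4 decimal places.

0.2193

Before: below the line — 3×R22,000, 35×R24,800, 13×R30,800, 9×R34,400; poverty gap index (FGT₁) = 0.320879.
After the R10,400 transfer: below the line — 3×R32,400, 35×R35,200, 13×R41,200; poverty gap index (FGT₁) = 0.101538.
Reduction = 0.320879 − 0.101538 = 0.2193.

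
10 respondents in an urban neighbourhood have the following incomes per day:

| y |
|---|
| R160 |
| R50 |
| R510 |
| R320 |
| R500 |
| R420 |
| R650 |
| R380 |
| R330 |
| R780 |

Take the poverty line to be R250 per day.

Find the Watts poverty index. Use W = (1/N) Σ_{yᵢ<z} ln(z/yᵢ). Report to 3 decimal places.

Poor units: R50, R160 (q = 2 of N = 10).
ln(z/y) terms: ln(250/50) = 1.6094; ln(250/160) = 0.4463.
W = 2.055725 / 10 = 0.206.

0.206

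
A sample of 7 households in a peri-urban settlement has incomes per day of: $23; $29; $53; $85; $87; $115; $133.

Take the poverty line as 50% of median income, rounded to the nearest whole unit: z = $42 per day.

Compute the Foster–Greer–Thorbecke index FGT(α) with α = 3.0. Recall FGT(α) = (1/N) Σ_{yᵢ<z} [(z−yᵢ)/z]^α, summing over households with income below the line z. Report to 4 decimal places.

Below the line: $23, $29 (q = 2 of N = 7).
Gap ratios (z−y)/z: (42−23)/42 = 0.4524; (42−29)/42 = 0.3095.
Raised to α = 3.0: 0.09258; 0.02965.
Sum = 0.122233; FGT(3.0) = 0.122233 / 7 = 0.0175.

0.0175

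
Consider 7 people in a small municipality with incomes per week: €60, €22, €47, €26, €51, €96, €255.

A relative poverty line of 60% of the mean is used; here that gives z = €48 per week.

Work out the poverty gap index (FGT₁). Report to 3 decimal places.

Below z: €22, €26, €47 (q = 3 of N = 7).
Gap ratios (z−y)/z: (48−22)/48 = 0.5417; (48−26)/48 = 0.4583; (48−47)/48 = 0.0208.
Σ = 1.020833. Dividing by the full population N = 7 gives P₁ = 0.146.

0.146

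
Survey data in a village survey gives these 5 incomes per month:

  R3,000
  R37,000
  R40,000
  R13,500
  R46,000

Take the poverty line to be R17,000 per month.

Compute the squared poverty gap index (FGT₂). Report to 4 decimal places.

Below the line: R3,000, R13,500 (q = 2 of N = 5).
Shortfall ratios: (17000−3000)/17000 = 0.8235; (17000−13500)/17000 = 0.2059.
Squared: 0.6782; 0.0424.
Sum = 0.720588; P₂ = 0.720588 / 5 = 0.1441.

0.1441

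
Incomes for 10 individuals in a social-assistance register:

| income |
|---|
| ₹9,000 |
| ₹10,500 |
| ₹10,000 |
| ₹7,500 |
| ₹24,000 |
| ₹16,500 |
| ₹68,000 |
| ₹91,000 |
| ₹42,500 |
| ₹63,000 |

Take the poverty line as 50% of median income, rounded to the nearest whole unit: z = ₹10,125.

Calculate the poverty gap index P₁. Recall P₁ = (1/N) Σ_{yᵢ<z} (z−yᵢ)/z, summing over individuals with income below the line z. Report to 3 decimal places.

Below z: ₹7,500, ₹9,000, ₹10,000 (q = 3 of N = 10).
Relative gaps: (10125−7500)/10125 = 0.2593; (10125−9000)/10125 = 0.1111; (10125−10000)/10125 = 0.0123.
Σ = 0.382716. Dividing by the full population N = 10 gives P₁ = 0.038.

0.038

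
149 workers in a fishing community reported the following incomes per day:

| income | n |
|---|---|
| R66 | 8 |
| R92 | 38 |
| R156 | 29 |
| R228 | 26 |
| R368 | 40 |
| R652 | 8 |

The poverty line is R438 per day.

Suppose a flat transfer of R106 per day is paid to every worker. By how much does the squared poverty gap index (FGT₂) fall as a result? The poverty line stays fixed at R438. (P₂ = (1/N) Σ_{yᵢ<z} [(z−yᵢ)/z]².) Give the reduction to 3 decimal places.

0.188

Before: below the line — 8×R66, 38×R92, 29×R156, 26×R228, 40×R368; squared poverty gap index (FGT₂) = 0.32553.
After the R106 transfer: below the line — 8×R172, 38×R198, 29×R262, 26×R334; squared poverty gap index (FGT₂) = 0.13764.
Reduction = 0.32553 − 0.13764 = 0.188.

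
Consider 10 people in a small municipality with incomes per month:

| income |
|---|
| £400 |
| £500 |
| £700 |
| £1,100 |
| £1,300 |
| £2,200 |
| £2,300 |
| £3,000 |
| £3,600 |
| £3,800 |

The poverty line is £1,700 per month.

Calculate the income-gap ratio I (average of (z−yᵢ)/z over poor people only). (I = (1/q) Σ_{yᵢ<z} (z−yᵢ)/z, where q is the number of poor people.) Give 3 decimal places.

Below the line: £400, £500, £700, £1,100, £1,300 (q = 5 of N = 10).
Shortfall ratios (z−y)/z: 0.7647, 0.7059, 0.5882, 0.3529, 0.2353; sum = 2.647059.
The income-gap ratio divides by q (the poor only): 2.647059 / 5 = 0.529.

0.529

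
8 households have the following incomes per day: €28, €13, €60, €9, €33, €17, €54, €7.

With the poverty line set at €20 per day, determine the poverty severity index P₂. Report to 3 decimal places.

Incomes under z: €7, €9, €13, €17 (q = 4 of N = 8).
Gap ratios (z−y)/z: (20−7)/20 = 0.6500; (20−9)/20 = 0.5500; (20−13)/20 = 0.3500; (20−17)/20 = 0.1500.
Squared: 0.4225; 0.3025; 0.1225; 0.0225.
Sum = 0.870000; P₂ = 0.870000 / 8 = 0.109.

0.109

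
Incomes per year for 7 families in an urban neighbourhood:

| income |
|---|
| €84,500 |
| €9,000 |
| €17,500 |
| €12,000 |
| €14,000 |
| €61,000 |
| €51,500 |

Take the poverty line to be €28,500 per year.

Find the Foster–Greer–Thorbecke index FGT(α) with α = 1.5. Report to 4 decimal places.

0.2299

Below z: €9,000, €12,000, €14,000, €17,500 (q = 4 of N = 7).
Gap ratios (z−y)/z: (28500−9000)/28500 = 0.6842; (28500−12000)/28500 = 0.5789; (28500−14000)/28500 = 0.5088; (28500−17500)/28500 = 0.3860.
Raised to α = 1.5: 0.56596; 0.44051; 0.36290; 0.23978.
Sum = 1.609154; FGT(1.5) = 1.609154 / 7 = 0.2299.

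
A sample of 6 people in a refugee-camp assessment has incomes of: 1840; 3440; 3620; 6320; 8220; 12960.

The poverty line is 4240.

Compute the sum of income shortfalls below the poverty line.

3820

Below z: 1840, 3440, 3620 (q = 3 of N = 6).
Individual gaps: 4240−1840 = 2400; 4240−3440 = 800; 4240−3620 = 620.
Aggregate gap = 3820.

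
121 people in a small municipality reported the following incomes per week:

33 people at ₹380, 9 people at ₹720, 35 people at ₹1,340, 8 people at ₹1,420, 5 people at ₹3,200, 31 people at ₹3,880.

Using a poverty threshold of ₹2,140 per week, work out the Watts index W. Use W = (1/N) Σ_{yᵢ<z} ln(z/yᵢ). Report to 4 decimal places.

0.7149

Below the line: 33×₹380, 9×₹720, 35×₹1,340, 8×₹1,420 (q = 85 of N = 121).
Log shortfalls: ln(2140/380) = 1.7284 (×33); ln(2140/720) = 1.0893 (×9); ln(2140/1340) = 0.4681 (×35); ln(2140/1420) = 0.4101 (×8).
W = 86.506613 / 121 = 0.7149.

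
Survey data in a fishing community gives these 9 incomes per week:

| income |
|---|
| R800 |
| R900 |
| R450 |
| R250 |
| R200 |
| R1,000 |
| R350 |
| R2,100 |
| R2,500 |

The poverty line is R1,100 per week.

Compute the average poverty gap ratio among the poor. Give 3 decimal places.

Below z: R200, R250, R350, R450, R800, R900, R1,000 (q = 7 of N = 9).
Relative gaps: 0.8182, 0.7727, 0.6818, 0.5909, 0.2727, 0.1818, 0.0909; sum = 3.409091.
I averages over the q = 7 poor units only: 3.409091 / 7 = 0.487.

0.487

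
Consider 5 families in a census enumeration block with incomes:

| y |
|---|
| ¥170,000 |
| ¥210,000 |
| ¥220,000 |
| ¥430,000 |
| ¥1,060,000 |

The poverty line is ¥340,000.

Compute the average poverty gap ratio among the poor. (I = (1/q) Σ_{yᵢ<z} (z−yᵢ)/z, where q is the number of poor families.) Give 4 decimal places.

0.4118

Poor units: ¥170,000, ¥210,000, ¥220,000 (q = 3 of N = 5).
Shortfall ratios (z−y)/z: 0.5000, 0.3824, 0.3529; sum = 1.235294.
The income-gap ratio divides by q (the poor only): 1.235294 / 3 = 0.4118.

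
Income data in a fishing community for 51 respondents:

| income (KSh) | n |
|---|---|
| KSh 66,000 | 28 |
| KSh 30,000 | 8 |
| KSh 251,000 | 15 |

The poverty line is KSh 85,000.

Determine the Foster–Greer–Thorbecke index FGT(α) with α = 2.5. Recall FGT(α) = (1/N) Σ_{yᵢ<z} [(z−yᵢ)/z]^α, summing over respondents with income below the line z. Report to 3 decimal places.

0.066

Below the line: 8×KSh 30,000, 28×KSh 66,000 (q = 36 of N = 51).
Relative gaps: (85000−30000)/85000 = 0.6471 (×8); (85000−66000)/85000 = 0.2235 (×28).
Raised to α = 2.5: 0.33679 (×8); 0.02362 (×28).
Sum = 3.355768; FGT(2.5) = 3.355768 / 51 = 0.066.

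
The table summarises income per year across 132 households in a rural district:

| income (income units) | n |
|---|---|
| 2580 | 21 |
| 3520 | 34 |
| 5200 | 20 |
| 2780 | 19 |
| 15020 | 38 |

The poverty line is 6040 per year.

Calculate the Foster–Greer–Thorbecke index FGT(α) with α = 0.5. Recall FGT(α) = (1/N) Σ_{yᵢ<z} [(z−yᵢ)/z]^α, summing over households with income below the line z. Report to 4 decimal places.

Poor units: 21×2580, 19×2780, 34×3520, 20×5200 (q = 94 of N = 132).
Shortfall ratios: (6040−2580)/6040 = 0.5728 (×21); (6040−2780)/6040 = 0.5397 (×19); (6040−3520)/6040 = 0.4172 (×34); (6040−5200)/6040 = 0.1391 (×20).
Raised to α = 0.5: 0.75687 (×21); 0.73467 (×19); 0.64592 (×34); 0.37292 (×20).
Sum = 59.272803; FGT(0.5) = 59.272803 / 132 = 0.4490.

0.4490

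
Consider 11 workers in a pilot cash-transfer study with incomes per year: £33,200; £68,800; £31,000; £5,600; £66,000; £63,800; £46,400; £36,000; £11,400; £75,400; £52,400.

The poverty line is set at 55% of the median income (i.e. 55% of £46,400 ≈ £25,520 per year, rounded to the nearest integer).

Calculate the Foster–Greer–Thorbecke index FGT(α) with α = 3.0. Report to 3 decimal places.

0.059

Below z: £5,600, £11,400 (q = 2 of N = 11).
Gap ratios (z−y)/z: (25520−5600)/25520 = 0.7806; (25520−11400)/25520 = 0.5533.
Raised to α = 3.0: 0.47558; 0.16938.
Sum = 0.644963; FGT(3.0) = 0.644963 / 11 = 0.059.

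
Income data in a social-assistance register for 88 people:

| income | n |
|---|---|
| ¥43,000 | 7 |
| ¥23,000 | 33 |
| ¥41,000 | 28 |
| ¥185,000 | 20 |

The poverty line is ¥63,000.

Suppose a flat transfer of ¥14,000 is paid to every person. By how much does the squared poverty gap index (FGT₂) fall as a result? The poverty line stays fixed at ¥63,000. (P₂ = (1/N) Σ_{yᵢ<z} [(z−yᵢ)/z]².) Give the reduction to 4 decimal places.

Before: below the line — 33×¥23,000, 28×¥41,000, 7×¥43,000; squared poverty gap index (FGT₂) = 0.197989.
After the ¥14,000 transfer: below the line — 33×¥37,000, 28×¥55,000, 7×¥57,000; squared poverty gap index (FGT₂) = 0.069722.
Reduction = 0.197989 − 0.069722 = 0.1283.

0.1283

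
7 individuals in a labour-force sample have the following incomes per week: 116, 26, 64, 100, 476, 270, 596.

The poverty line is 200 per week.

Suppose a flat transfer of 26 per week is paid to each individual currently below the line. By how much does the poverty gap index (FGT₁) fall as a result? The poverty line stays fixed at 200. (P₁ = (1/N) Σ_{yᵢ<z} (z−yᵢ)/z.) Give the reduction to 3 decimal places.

Before: below the line — 26, 64, 100, 116; poverty gap index (FGT₁) = 0.35286.
After the 26 transfer: below the line — 52, 90, 126, 142; poverty gap index (FGT₁) = 0.27857.
Reduction = 0.35286 − 0.27857 = 0.074.

0.074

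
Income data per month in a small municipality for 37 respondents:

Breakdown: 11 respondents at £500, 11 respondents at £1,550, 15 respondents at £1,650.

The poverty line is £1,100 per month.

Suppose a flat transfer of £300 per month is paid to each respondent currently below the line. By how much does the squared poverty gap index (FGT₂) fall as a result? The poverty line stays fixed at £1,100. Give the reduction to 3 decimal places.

Before: below the line — 11×£500; squared poverty gap index (FGT₂) = 0.08845.
After the £300 transfer: below the line — 11×£800; squared poverty gap index (FGT₂) = 0.02211.
Reduction = 0.08845 − 0.02211 = 0.066.

0.066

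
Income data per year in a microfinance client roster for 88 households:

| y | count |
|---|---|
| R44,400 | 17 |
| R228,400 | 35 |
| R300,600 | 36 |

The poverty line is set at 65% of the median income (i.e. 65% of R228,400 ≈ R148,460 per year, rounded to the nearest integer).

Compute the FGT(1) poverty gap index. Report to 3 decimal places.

Below z: 17×R44,400 (q = 17 of N = 88).
Gap ratios (z−y)/z: (148460−44400)/148460 = 0.7009 (×17).
Sum of shortfalls = 11.915802; P₁ averages over all N: 11.915802 / 88 = 0.135.

0.135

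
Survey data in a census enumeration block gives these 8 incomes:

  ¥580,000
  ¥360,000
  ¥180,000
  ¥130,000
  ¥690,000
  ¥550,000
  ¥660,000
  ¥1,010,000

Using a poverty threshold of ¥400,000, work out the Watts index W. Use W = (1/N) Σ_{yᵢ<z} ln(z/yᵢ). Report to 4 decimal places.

Incomes under z: ¥130,000, ¥180,000, ¥360,000 (q = 3 of N = 8).
Log gaps: ln(400000/130000) = 1.1239; ln(400000/180000) = 0.7985; ln(400000/360000) = 0.1054.
W = 2.027798 / 8 = 0.2535.

0.2535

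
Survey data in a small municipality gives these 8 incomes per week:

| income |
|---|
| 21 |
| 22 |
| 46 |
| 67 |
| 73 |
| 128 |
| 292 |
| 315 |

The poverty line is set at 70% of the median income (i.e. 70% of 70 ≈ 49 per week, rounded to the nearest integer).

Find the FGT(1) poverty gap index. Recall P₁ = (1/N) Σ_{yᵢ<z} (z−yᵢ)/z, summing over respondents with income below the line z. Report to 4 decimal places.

Below z: 21, 22, 46 (q = 3 of N = 8).
Relative gaps: (49−21)/49 = 0.5714; (49−22)/49 = 0.5510; (49−46)/49 = 0.0612.
Σ = 1.183673. Dividing by the full population N = 8 gives P₁ = 0.1480.

0.1480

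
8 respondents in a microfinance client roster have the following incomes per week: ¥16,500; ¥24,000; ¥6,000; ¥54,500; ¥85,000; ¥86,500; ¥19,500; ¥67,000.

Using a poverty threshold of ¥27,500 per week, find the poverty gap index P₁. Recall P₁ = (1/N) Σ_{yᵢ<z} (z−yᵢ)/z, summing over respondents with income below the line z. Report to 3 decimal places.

Incomes under z: ¥6,000, ¥16,500, ¥19,500, ¥24,000 (q = 4 of N = 8).
Shortfall ratios: (27500−6000)/27500 = 0.7818; (27500−16500)/27500 = 0.4000; (27500−19500)/27500 = 0.2909; (27500−24000)/27500 = 0.1273.
Σ = 1.600000. Dividing by the full population N = 8 gives P₁ = 0.200.

0.200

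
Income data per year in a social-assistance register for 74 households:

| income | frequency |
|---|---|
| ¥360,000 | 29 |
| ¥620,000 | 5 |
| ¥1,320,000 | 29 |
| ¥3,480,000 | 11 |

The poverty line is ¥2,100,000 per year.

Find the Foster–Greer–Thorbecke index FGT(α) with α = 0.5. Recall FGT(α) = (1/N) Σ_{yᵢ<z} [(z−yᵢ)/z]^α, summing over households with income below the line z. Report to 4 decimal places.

Below z: 29×¥360,000, 5×¥620,000, 29×¥1,320,000 (q = 63 of N = 74).
Shortfall ratios: (2100000−360000)/2100000 = 0.8286 (×29); (2100000−620000)/2100000 = 0.7048 (×5); (2100000−1320000)/2100000 = 0.3714 (×29).
Raised to α = 0.5: 0.91026 (×29); 0.83950 (×5); 0.60945 (×29).
Sum = 48.269048; FGT(0.5) = 48.269048 / 74 = 0.6523.

0.6523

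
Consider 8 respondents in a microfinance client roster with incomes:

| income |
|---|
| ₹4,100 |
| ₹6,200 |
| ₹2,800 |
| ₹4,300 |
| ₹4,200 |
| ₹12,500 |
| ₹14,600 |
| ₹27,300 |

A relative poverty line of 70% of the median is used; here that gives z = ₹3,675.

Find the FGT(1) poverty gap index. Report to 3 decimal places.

Incomes under z: ₹2,800 (q = 1 of N = 8).
Normalized shortfalls: (3675−2800)/3675 = 0.2381.
Σ = 0.238095. Dividing by the full population N = 8 gives P₁ = 0.030.

0.030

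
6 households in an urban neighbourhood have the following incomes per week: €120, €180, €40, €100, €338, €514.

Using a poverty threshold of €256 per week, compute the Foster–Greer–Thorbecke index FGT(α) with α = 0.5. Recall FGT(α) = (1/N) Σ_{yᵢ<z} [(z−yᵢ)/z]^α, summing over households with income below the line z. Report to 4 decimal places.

0.4955

Incomes under z: €40, €100, €120, €180 (q = 4 of N = 6).
Normalized shortfalls: (256−40)/256 = 0.8438; (256−100)/256 = 0.6094; (256−120)/256 = 0.5312; (256−180)/256 = 0.2969.
Raised to α = 0.5: 0.91856; 0.78062; 0.72887; 0.54486.
Sum = 2.972915; FGT(0.5) = 2.972915 / 6 = 0.4955.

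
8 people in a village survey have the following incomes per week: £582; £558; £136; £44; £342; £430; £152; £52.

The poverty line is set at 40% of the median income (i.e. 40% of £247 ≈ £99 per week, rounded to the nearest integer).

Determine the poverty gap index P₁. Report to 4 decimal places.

0.1288

Poor units: £44, £52 (q = 2 of N = 8).
Normalized shortfalls: (99−44)/99 = 0.5556; (99−52)/99 = 0.4747.
Sum of shortfalls = 1.030303; P₁ averages over all N: 1.030303 / 8 = 0.1288.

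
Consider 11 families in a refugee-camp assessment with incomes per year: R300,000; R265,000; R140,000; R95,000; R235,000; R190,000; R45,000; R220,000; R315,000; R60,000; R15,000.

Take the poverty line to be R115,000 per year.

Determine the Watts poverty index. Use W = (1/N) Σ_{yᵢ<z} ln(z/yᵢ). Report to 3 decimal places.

Below z: R15,000, R45,000, R60,000, R95,000 (q = 4 of N = 11).
Log shortfalls: ln(115000/15000) = 2.0369; ln(115000/45000) = 0.9383; ln(115000/60000) = 0.6506; ln(115000/95000) = 0.1911.
W = 3.816794 / 11 = 0.347.

0.347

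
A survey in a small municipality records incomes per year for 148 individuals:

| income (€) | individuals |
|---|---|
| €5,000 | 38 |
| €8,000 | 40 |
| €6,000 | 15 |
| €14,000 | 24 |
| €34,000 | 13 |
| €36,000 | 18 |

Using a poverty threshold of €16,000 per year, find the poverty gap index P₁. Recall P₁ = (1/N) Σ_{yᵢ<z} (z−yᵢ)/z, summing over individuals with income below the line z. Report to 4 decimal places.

0.3953

Below z: 38×€5,000, 15×€6,000, 40×€8,000, 24×€14,000 (q = 117 of N = 148).
Relative gaps: (16000−5000)/16000 = 0.6875 (×38); (16000−6000)/16000 = 0.6250 (×15); (16000−8000)/16000 = 0.5000 (×40); (16000−14000)/16000 = 0.1250 (×24).
Σ = 58.500000. Dividing by the full population N = 148 gives P₁ = 0.3953.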